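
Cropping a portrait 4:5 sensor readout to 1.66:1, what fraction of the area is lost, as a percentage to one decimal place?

The width stays; only height is cut (since 1.66:1 is wider than portrait 4:5).
Area ratio = (0.800)/(1.660) = 48.19%; the remaining 51.81% is cropped out.

51.8%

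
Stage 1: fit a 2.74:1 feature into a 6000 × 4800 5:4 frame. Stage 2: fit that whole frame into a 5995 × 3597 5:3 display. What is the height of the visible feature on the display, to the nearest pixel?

2.74:1 in 6000×4800: fills the width, so the feature is 6000.00 × 2189.78.
Second fit — the 5:4 canvas into 5995×3597 spans the height: 4496.25 × 3597.00 (×0.7494 from 6000×4800).
So the feature's height is 2189.78 × 0.7494 ≈ 1640.97.

1641 px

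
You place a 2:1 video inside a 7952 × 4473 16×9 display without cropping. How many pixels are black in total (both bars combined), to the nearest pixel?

3952144 pixels

2:1 is wider than 16×9, so it spans the full width.
That makes the image 3976.0000 px tall (7952 × 1/2).
Leftover height: 4473 − 3976.0000 = 497.0000 px.
Bar area = 497.0000 × 7952 ≈ 3952144 px.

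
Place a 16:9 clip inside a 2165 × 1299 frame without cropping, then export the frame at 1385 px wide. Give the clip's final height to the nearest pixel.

779 px

Fitted into 2165×1299, the clip spans the width; its height is 2165 × 9/16 ≈ 1217.81 px.
The frame scales by 1385/2165 = 0.6397; 1217.81 × 0.6397 ≈ 779.06 px.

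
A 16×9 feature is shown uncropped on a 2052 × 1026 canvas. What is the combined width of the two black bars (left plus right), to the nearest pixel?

228 px

16×9 is narrower than Univisium 2:1, so it spans the full height.
That makes the image 1824.00 px wide (1026 × 16/9).
2052 − 1824.00 = 228.00 px of bars.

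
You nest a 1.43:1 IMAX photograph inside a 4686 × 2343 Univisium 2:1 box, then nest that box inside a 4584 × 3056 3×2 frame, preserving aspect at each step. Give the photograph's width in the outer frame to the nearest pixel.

3278 px

1.43:1 IMAX in 4686×2343: fills the height, so the photograph is 3350.49 × 2343.00.
Univisium 2:1 in 4584×3056: fills the width, so the intermediate becomes 4584.00 × 2292.00 — a scale of ×0.9782.
So the photograph's width is 3350.49 × 0.9782 ≈ 3277.56.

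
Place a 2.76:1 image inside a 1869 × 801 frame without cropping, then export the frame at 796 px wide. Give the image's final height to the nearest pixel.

288 px

In the 1869×801 frame the image fills the width: height = 1869 / 2.760 ≈ 677.17 px.
Resizing to 796 px wide multiplies everything by 0.4259: 677.17 → 288.41 px.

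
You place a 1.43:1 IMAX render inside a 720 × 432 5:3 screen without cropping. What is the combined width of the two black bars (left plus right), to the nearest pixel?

102 px

1.43:1 IMAX (1.430) < 5:3 (1.667), so the render fills the height.
That makes the image 617.76 px wide (432 × 1.430).
Black = 720 − 617.76 = 102.24 px.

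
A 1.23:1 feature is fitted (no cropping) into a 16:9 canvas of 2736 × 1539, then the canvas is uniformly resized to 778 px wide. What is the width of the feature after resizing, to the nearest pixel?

At 2736×1539 the feature is height-limited, so width = 1539 × 1.230 ≈ 1892.97 px.
Resizing to 778 px wide multiplies everything by 0.2844: 1892.97 → 538.28 px.

538 px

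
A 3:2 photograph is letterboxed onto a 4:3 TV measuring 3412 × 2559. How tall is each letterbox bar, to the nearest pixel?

142 px

3:2 is wider than 4:3, so it spans the full width.
The photograph is 3412 × 2/3 ≈ 2274.67 px tall.
2559 − 2274.67 = 284.33 px of bars (142.17 each).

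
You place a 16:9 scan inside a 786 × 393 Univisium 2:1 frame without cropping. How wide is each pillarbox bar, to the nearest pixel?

44 px

16:9 (1.778) < Univisium 2:1 (2.000), so the scan fills the height.
The scan is 393 × 16/9 ≈ 698.67 px wide.
Black = 786 − 698.67 = 87.33 px, or 43.67 per bar.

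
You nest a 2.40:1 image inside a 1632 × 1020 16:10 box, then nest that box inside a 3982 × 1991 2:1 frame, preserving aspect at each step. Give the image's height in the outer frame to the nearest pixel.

2.40:1 in 1632×1020: fills the width, so the image is 1632.00 × 680.00.
Second fit — the 16:10 canvas into 3982×1991 spans the height: 3185.60 × 1991.00 (×1.9520 from 1632×1020).
So the image's height is 680.00 × 1.9520 ≈ 1327.33.

1327 px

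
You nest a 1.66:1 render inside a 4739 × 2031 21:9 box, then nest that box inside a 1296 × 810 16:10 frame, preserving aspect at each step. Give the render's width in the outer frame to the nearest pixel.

922 px

First fit — 1.66:1 into 4739×2031 spans the height: 3371.46 × 2031.00.
Second fit — the 21:9 canvas into 1296×810 spans the width: 1296.00 × 555.43 (×0.2735 from 4739×2031).
Applying the same ×0.2735: 3371.46 → 922.01.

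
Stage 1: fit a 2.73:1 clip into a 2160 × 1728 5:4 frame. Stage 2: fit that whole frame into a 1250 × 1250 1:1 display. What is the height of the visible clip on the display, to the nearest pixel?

458 px

Inside the 2160×1728 canvas the clip is width-limited at 2160.00 × 791.21.
The 5:4 canvas is width-limited in 1250×1250, giving 1250.00 × 1000.00; scale factor 0.5787.
The clip scales with it: height 791.21 × 0.5787 ≈ 457.88.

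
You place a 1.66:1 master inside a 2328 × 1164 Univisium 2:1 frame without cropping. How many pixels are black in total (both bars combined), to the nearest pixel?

460665 pixels

1.66:1 is narrower than Univisium 2:1, so it spans the full height.
The master is 1164 × 1.660 ≈ 1932.2400 px wide.
Leftover width: 2328 − 1932.2400 = 395.7600 px.
That's 395.7600 × 1164 ≈ 460665 black pixels.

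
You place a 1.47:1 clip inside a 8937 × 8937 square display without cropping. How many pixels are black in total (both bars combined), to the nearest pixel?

1.47:1 (1.470) > square (1.000), so the clip fills the width.
Content height = 8937 / 1.470 ≈ 6079.5918 px.
8937 − 6079.5918 = 2857.4082 px of bars.
That's 2857.4082 × 8937 ≈ 25536657 black pixels.

25536657 pixels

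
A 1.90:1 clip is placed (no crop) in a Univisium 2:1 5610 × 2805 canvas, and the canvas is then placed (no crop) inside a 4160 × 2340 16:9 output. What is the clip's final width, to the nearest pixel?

First fit — 1.90:1 into 5610×2805 spans the height: 5329.50 × 2805.00.
Univisium 2:1 in 4160×2340: fills the width, so the intermediate becomes 4160.00 × 2080.00 — a scale of ×0.7415.
The clip scales with it: width 5329.50 × 0.7415 ≈ 3952.00.

3952 px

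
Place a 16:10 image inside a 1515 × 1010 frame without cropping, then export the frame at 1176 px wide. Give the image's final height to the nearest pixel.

735 px

In the 1515×1010 frame the image fills the width: height = 1515 × 10/16 ≈ 946.88 px.
The frame scales by 1176/1515 = 0.7762; 946.88 × 0.7762 ≈ 735.00 px.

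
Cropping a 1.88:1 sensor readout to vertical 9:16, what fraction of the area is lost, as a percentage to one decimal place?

70.1%

The height stays; only width is cut (since vertical 9:16 is narrower than 1.88:1).
Fraction kept = (0.562)/(1.880) ≈ 29.92%, so 70.08% is lost.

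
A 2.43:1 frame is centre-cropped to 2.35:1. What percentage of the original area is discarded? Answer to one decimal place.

3.3%

The height stays; only width is cut (since 2.35:1 is narrower than 2.43:1).
Area ratio = (2.350)/(2.430) = 96.71%; the remaining 3.29% is cropped out.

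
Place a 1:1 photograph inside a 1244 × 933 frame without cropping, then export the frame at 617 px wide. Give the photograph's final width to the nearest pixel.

463 px

In the 1244×933 frame the photograph fills the height: width = 933 × 1/1 ≈ 933.00 px.
Scaling 1244 → 617 is ×0.4960, so the width becomes 933.00 × 0.4960 ≈ 462.75 px.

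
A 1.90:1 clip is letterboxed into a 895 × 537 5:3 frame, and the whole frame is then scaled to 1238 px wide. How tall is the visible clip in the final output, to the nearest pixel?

652 px

Fitted into 895×537, the clip spans the width; its height is 895 / 1.900 ≈ 471.05 px.
The frame scales by 1238/895 = 1.3832; 471.05 × 1.3832 ≈ 651.58 px.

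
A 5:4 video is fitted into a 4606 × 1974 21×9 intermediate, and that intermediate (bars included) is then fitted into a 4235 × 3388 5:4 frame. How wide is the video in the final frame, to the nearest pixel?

First fit — 5:4 into 4606×1974 spans the height: 2467.50 × 1974.00.
Second fit — the 21×9 canvas into 4235×3388 spans the width: 4235.00 × 1815.00 (×0.9195 from 4606×1974).
Applying the same ×0.9195: 2467.50 → 2268.75.

2269 px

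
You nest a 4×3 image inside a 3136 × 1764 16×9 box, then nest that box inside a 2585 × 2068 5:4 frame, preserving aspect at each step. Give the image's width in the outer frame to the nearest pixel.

1939 px

4×3 in 3136×1764: fills the height, so the image is 2352.00 × 1764.00.
Second fit — the 16×9 canvas into 2585×2068 spans the width: 2585.00 × 1454.06 (×0.8243 from 3136×1764).
So the image's width is 2352.00 × 0.8243 ≈ 1938.75.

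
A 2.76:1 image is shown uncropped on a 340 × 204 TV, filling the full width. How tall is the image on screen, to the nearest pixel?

123 px

The image is 340 / 2.760 ≈ 123.19 px tall.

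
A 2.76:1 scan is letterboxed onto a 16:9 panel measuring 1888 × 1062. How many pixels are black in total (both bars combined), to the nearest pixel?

2.76:1 (2.760) > 16:9 (1.778), so the scan fills the width.
The scan is 1888 / 2.760 ≈ 684.0580 px tall.
1062 − 684.0580 = 377.9420 px of bars.
That's 377.9420 × 1888 ≈ 713555 black pixels.

713555 pixels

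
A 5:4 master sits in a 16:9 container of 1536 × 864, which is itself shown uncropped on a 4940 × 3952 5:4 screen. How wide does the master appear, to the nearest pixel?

5:4 in 1536×864: fills the height, so the master is 1080.00 × 864.00.
The 16:9 canvas is width-limited in 4940×3952, giving 4940.00 × 2778.75; scale factor 3.2161.
Applying the same ×3.2161: 1080.00 → 3473.44.

3473 px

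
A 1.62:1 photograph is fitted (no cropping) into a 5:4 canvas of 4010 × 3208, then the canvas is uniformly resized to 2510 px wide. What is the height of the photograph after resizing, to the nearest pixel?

At 4010×3208 the photograph is width-limited, so height = 4010 / 1.620 ≈ 2475.31 px.
Resizing to 2510 px wide multiplies everything by 0.6259: 2475.31 → 1549.38 px.

1549 px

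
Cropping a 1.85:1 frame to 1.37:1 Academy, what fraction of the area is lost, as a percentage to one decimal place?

1.37:1 Academy is narrower than 1.85:1, so the crop keeps the full height and trims the width.
Fraction kept = (1.370)/(1.850) ≈ 74.05%, so 25.95% is lost.

25.9%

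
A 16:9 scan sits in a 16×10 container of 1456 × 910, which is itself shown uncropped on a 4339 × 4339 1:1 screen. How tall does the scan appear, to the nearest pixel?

2441 px

First fit — 16:9 into 1456×910 spans the width: 1456.00 × 819.00.
The 16×10 canvas is width-limited in 4339×4339, giving 4339.00 × 2711.88; scale factor 2.9801.
Applying the same ×2.9801: 819.00 → 2440.69.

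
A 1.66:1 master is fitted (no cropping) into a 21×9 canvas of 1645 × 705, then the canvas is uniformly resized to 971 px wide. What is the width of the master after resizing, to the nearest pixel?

691 px

Fitted into 1645×705, the master spans the height; its width is 705 × 1.660 ≈ 1170.30 px.
The frame scales by 971/1645 = 0.5903; 1170.30 × 0.5903 ≈ 690.80 px.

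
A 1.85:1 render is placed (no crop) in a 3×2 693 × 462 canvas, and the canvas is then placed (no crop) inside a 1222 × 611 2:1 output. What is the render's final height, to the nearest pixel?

Inside the 693×462 canvas the render is width-limited at 693.00 × 374.59.
The 3×2 canvas is height-limited in 1222×611, giving 916.50 × 611.00; scale factor 1.3225.
So the render's height is 374.59 × 1.3225 ≈ 495.41.

495 px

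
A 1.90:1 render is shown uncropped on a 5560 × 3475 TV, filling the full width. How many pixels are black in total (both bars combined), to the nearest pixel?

The render is 5560 / 1.900 ≈ 2926.3158 px tall.
3475 − 2926.3158 = 548.6842 px of bars.
Across the 5560-px span: 548.6842 × 5560 ≈ 3050684 px.

3050684 pixels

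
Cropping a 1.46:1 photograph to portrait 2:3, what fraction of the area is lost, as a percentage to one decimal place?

The height stays; only width is cut (since portrait 2:3 is narrower than 1.46:1).
(0.667)/(1.460) ≈ 0.457 of the area survives, leaving 54.34% discarded.

54.3%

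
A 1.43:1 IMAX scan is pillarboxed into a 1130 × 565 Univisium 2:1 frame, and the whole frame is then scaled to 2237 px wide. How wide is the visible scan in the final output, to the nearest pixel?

1599 px

Fitted into 1130×565, the scan spans the height; its width is 565 × 1.430 ≈ 807.95 px.
Scaling 1130 → 2237 is ×1.9796, so the width becomes 807.95 × 1.9796 ≈ 1599.45 px.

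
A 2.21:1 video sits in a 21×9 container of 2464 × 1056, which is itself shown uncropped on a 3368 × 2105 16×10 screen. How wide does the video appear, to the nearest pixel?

2.21:1 in 2464×1056: fills the height, so the video is 2333.76 × 1056.00.
21×9 in 3368×2105: fills the width, so the intermediate becomes 3368.00 × 1443.43 — a scale of ×1.3669.
Applying the same ×1.3669: 2333.76 → 3189.98.

3190 px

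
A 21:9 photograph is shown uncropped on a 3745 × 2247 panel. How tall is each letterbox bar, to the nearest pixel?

321 px

21:9 (2.333) > 5:3 (1.667), so the photograph fills the width.
That makes the image 1605.00 px tall (3745 × 9/21).
2247 − 1605.00 = 642.00 px of bars (321.00 each).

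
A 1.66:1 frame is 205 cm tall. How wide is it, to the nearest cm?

205 × 1.660 = 340.30.

340 cm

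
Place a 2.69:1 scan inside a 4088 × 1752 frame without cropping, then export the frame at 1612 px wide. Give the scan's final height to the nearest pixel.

599 px

Fitted into 4088×1752, the scan spans the width; its height is 4088 / 2.690 ≈ 1519.70 px.
Resizing to 1612 px wide multiplies everything by 0.3943: 1519.70 → 599.26 px.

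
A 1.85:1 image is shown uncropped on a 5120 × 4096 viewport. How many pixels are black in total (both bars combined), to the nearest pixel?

Since 1.850 > 1.250, the image is width-limited.
That makes the image 2767.5676 px tall (5120 / 1.850).
Leftover height: 4096 − 2767.5676 = 1328.4324 px.
That's 1328.4324 × 5120 ≈ 6801574 black pixels.

6801574 pixels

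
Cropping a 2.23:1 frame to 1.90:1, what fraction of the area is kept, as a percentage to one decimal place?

Going from 2.23:1 to 1.90:1 means cutting width while keeping height.
Fraction kept = (1.900)/(2.230) ≈ 85.20%.

85.2%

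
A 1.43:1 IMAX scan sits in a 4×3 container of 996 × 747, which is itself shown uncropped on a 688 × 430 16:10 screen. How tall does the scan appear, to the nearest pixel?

401 px

First fit — 1.43:1 IMAX into 996×747 spans the width: 996.00 × 696.50.
Second fit — the 4×3 canvas into 688×430 spans the height: 573.33 × 430.00 (×0.5756 from 996×747).
Applying the same ×0.5756: 696.50 → 400.93.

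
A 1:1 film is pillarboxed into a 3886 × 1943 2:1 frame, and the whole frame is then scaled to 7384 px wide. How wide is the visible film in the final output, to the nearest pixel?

At 3886×1943 the film is height-limited, so width = 1943 × 1/1 ≈ 1943.00 px.
Scaling 3886 → 7384 is ×1.9002, so the width becomes 1943.00 × 1.9002 ≈ 3692.00 px.

3692 px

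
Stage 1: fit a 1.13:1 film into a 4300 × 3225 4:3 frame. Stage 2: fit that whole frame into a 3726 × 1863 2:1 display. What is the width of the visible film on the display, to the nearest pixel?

1.13:1 in 4300×3225: fills the height, so the film is 3644.25 × 3225.00.
Second fit — the 4:3 canvas into 3726×1863 spans the height: 2484.00 × 1863.00 (×0.5777 from 4300×3225).
The film scales with it: width 3644.25 × 0.5777 ≈ 2105.19.

2105 px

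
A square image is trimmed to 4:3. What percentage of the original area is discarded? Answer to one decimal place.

The width stays; only height is cut (since 4:3 is wider than square).
Area ratio = (1.000)/(1.333) = 75.00%; the remaining 25.00% is cropped out.

25.0%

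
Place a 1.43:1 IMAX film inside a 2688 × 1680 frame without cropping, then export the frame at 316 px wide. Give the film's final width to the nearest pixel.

282 px

Fitted into 2688×1680, the film spans the height; its width is 1680 × 1.430 ≈ 2402.40 px.
The frame scales by 316/2688 = 0.1176; 2402.40 × 0.1176 ≈ 282.43 px.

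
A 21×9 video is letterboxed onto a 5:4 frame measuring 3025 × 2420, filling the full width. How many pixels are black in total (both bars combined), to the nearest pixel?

3398804 pixels

That makes the image 1296.4286 px tall (3025 × 9/21).
Leftover height: 2420 − 1296.4286 = 1123.5714 px.
Bar area = 1123.5714 × 3025 ≈ 3398804 px.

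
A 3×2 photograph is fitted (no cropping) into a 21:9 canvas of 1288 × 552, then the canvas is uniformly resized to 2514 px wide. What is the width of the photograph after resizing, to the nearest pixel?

Fitted into 1288×552, the photograph spans the height; its width is 552 × 3/2 ≈ 828.00 px.
Resizing to 2514 px wide multiplies everything by 1.9519: 828.00 → 1616.14 px.

1616 px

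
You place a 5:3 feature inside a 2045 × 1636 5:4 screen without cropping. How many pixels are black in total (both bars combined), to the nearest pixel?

5:3 is wider than 5:4, so it spans the full width.
Content height = 2045 × 3/5 ≈ 1227.0000 px.
Black = 1636 − 1227.0000 = 409.0000 px.
Bar area = 409.0000 × 2045 ≈ 836405 px.

836405 pixels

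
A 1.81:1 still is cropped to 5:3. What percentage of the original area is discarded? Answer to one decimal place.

7.9%

5:3 is narrower than 1.81:1, so the crop keeps the full height and trims the width.
Fraction kept = (1.667)/(1.810) ≈ 92.08%, so 7.92% is lost.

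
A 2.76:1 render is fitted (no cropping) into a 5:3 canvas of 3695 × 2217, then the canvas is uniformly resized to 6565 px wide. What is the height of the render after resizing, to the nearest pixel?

At 3695×2217 the render is width-limited, so height = 3695 / 2.760 ≈ 1338.77 px.
The frame scales by 6565/3695 = 1.7767; 1338.77 × 1.7767 ≈ 2378.62 px.

2379 px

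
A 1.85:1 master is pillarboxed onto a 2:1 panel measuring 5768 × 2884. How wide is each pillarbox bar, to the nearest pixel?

216 px

1.85:1 (1.850) < 2:1 (2.000), so the master fills the height.
The master is 2884 × 1.850 ≈ 5335.40 px wide.
Leftover width: 5768 − 5335.40 = 432.60 px → 216.30 each side.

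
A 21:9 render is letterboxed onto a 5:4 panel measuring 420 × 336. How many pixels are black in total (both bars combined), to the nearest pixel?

65520 pixels

21:9 (2.333) > 5:4 (1.250), so the render fills the width.
The render is 420 × 9/21 ≈ 180.0000 px tall.
336 − 180.0000 = 156.0000 px of bars.
Across the 420-px span: 156.0000 × 420 ≈ 65520 px.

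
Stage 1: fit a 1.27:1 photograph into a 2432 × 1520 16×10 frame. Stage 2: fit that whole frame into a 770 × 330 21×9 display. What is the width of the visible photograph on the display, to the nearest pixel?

419 px

First fit — 1.27:1 into 2432×1520 spans the height: 1930.40 × 1520.00.
Second fit — the 16×10 canvas into 770×330 spans the height: 528.00 × 330.00 (×0.2171 from 2432×1520).
So the photograph's width is 1930.40 × 0.2171 ≈ 419.10.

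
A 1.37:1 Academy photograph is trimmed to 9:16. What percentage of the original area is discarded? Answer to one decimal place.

58.9%

9:16 is narrower than 1.37:1 Academy, so the crop keeps the full height and trims the width.
Area ratio = (0.562)/(1.370) = 41.06%; the remaining 58.94% is cropped out.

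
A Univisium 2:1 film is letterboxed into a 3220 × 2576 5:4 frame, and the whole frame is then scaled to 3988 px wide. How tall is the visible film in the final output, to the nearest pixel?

1994 px

Fitted into 3220×2576, the film spans the width; its height is 3220 × 1/2 ≈ 1610.00 px.
The frame scales by 3988/3220 = 1.2385; 1610.00 × 1.2385 ≈ 1994.00 px.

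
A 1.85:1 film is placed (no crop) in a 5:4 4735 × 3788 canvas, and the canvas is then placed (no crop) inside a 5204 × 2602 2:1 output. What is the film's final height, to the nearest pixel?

1758 px

First fit — 1.85:1 into 4735×3788 spans the width: 4735.00 × 2559.46.
5:4 in 5204×2602: fills the height, so the intermediate becomes 3252.50 × 2602.00 — a scale of ×0.6869.
Applying the same ×0.6869: 2559.46 → 1758.11.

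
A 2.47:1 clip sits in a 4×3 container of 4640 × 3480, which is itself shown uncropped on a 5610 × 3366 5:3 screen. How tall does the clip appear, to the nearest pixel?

First fit — 2.47:1 into 4640×3480 spans the width: 4640.00 × 1878.54.
The 4×3 canvas is height-limited in 5610×3366, giving 4488.00 × 3366.00; scale factor 0.9672.
Applying the same ×0.9672: 1878.54 → 1817.00.

1817 px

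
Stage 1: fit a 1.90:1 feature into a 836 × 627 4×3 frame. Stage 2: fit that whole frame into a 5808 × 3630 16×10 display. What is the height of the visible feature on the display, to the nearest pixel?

Inside the 836×627 canvas the feature is width-limited at 836.00 × 440.00.
Second fit — the 4×3 canvas into 5808×3630 spans the height: 4840.00 × 3630.00 (×5.7895 from 836×627).
Applying the same ×5.7895: 440.00 → 2547.37.

2547 px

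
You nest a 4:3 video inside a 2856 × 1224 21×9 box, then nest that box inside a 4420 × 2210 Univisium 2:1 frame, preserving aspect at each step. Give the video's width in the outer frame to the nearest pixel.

2526 px

4:3 in 2856×1224: fills the height, so the video is 1632.00 × 1224.00.
21×9 in 4420×2210: fills the width, so the intermediate becomes 4420.00 × 1894.29 — a scale of ×1.5476.
The video scales with it: width 1632.00 × 1.5476 ≈ 2525.71.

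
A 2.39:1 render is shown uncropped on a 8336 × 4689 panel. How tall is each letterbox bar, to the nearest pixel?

2.39:1 (2.390) > 16:9 (1.778), so the render fills the width.
Content height = 8336 / 2.390 ≈ 3487.87 px.
4689 − 3487.87 = 1201.13 px of bars (600.57 each).

601 px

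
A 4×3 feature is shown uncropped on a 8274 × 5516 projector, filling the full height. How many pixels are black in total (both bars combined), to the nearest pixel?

The feature is 5516 × 4/3 ≈ 7354.6667 px wide.
Black = 8274 − 7354.6667 = 919.3333 px.
That's 919.3333 × 5516 ≈ 5071043 black pixels.

5071043 pixels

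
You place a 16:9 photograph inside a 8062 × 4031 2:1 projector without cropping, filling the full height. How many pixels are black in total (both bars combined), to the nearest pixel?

3610880 pixels

That makes the image 7166.2222 px wide (4031 × 16/9).
8062 − 7166.2222 = 895.7778 px of bars.
Bar area = 895.7778 × 4031 ≈ 3610880 px.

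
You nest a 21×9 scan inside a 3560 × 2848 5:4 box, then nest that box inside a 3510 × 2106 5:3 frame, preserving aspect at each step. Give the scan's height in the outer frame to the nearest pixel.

1128 px

First fit — 21×9 into 3560×2848 spans the width: 3560.00 × 1525.71.
The 5:4 canvas is height-limited in 3510×2106, giving 2632.50 × 2106.00; scale factor 0.7395.
The scan scales with it: height 1525.71 × 0.7395 ≈ 1128.21.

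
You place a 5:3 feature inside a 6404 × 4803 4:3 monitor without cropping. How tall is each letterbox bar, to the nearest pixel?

5:3 (1.667) > 4:3 (1.333), so the feature fills the width.
That makes the image 3842.40 px tall (6404 × 3/5).
Leftover height: 4803 − 3842.40 = 960.60 px → 480.30 each side.

480 px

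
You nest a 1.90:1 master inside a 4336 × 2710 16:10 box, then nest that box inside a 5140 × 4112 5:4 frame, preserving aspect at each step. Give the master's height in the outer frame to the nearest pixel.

Inside the 4336×2710 canvas the master is width-limited at 4336.00 × 2282.11.
Second fit — the 16:10 canvas into 5140×4112 spans the width: 5140.00 × 3212.50 (×1.1854 from 4336×2710).
Applying the same ×1.1854: 2282.11 → 2705.26.

2705 px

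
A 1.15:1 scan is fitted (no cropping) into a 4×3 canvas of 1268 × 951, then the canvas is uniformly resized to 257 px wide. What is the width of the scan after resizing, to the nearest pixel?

222 px

At 1268×951 the scan is height-limited, so width = 951 × 1.150 ≈ 1093.65 px.
Scaling 1268 → 257 is ×0.2027, so the width becomes 1093.65 × 0.2027 ≈ 221.66 px.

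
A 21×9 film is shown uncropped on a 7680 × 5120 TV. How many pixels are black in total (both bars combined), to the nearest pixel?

21×9 (2.333) > 3:2 (1.500), so the film fills the width.
The film is 7680 × 9/21 ≈ 3291.4286 px tall.
Black = 5120 − 3291.4286 = 1828.5714 px.
Across the 7680-px span: 1828.5714 × 7680 ≈ 14043429 px.

14043429 pixels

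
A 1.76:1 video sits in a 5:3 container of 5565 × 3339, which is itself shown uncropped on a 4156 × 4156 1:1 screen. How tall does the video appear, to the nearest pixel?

1.76:1 in 5565×3339: fills the width, so the video is 5565.00 × 3161.93.
The 5:3 canvas is width-limited in 4156×4156, giving 4156.00 × 2493.60; scale factor 0.7468.
Applying the same ×0.7468: 3161.93 → 2361.36.

2361 px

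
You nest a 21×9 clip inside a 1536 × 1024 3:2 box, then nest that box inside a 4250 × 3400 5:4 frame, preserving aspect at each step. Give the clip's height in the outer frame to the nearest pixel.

1821 px

Inside the 1536×1024 canvas the clip is width-limited at 1536.00 × 658.29.
Second fit — the 3:2 canvas into 4250×3400 spans the width: 4250.00 × 2833.33 (×2.7669 from 1536×1024).
The clip scales with it: height 658.29 × 2.7669 ≈ 1821.43.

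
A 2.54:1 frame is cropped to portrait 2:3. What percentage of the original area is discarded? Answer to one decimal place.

73.8%

Going from 2.54:1 to portrait 2:3 means cutting width while keeping height.
Fraction kept = (0.667)/(2.540) ≈ 26.25%, so 73.75% is lost.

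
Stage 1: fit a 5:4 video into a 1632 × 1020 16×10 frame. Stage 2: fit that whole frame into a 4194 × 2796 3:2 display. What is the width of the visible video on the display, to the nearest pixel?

3277 px

Inside the 1632×1020 canvas the video is height-limited at 1275.00 × 1020.00.
Second fit — the 16×10 canvas into 4194×2796 spans the width: 4194.00 × 2621.25 (×2.5699 from 1632×1020).
So the video's width is 1275.00 × 2.5699 ≈ 3276.56.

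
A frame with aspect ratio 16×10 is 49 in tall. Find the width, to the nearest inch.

At 16×10, 49 / 10 × 16 ≈ 78.40.

78 in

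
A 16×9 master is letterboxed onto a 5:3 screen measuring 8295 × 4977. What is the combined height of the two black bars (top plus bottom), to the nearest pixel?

311 px

16×9 (1.778) > 5:3 (1.667), so the master fills the width.
The master is 8295 × 9/16 ≈ 4665.94 px tall.
Black = 4977 − 4665.94 = 311.06 px.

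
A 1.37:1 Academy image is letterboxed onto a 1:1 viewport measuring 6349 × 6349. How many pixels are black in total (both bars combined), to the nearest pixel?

1.37:1 Academy is wider than 1:1, so it spans the full width.
That makes the image 4634.3066 px tall (6349 / 1.370).
Leftover height: 6349 − 4634.3066 = 1714.6934 px.
Across the 6349-px span: 1714.6934 × 6349 ≈ 10886589 px.

10886589 pixels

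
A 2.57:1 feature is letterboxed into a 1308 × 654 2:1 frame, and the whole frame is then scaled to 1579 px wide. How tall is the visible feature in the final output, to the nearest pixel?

Fitted into 1308×654, the feature spans the width; its height is 1308 / 2.570 ≈ 508.95 px.
Scaling 1308 → 1579 is ×1.2072, so the height becomes 508.95 × 1.2072 ≈ 614.40 px.

614 px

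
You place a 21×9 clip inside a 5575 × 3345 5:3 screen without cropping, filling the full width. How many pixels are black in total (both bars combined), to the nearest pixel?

5328107 pixels

Content height = 5575 × 9/21 ≈ 2389.2857 px.
Leftover height: 3345 − 2389.2857 = 955.7143 px.
Bar area = 955.7143 × 5575 ≈ 5328107 px.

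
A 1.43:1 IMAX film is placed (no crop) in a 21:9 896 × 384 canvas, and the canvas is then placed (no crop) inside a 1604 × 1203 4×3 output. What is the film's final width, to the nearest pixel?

Inside the 896×384 canvas the film is height-limited at 549.12 × 384.00.
21:9 in 1604×1203: fills the width, so the intermediate becomes 1604.00 × 687.43 — a scale of ×1.7902.
So the film's width is 549.12 × 1.7902 ≈ 983.02.

983 px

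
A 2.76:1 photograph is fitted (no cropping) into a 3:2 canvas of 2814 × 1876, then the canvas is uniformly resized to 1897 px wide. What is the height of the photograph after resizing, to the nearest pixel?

In the 2814×1876 frame the photograph fills the width: height = 2814 / 2.760 ≈ 1019.57 px.
Scaling 2814 → 1897 is ×0.6741, so the height becomes 1019.57 × 0.6741 ≈ 687.32 px.

687 px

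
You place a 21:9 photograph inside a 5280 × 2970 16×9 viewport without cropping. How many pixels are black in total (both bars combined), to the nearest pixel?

3733714 pixels

21:9 is wider than 16×9, so it spans the full width.
Content height = 5280 × 9/21 ≈ 2262.8571 px.
2970 − 2262.8571 = 707.1429 px of bars.
Bar area = 707.1429 × 5280 ≈ 3733714 px.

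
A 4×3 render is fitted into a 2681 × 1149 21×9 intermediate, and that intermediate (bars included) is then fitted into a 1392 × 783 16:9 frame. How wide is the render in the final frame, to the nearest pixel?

First fit — 4×3 into 2681×1149 spans the height: 1532.00 × 1149.00.
21×9 in 1392×783: fills the width, so the intermediate becomes 1392.00 × 596.57 — a scale of ×0.5192.
The render scales with it: width 1532.00 × 0.5192 ≈ 795.43.

795 px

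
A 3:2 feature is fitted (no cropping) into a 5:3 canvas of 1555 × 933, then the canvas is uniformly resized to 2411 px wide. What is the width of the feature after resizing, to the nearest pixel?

Fitted into 1555×933, the feature spans the height; its width is 933 × 3/2 ≈ 1399.50 px.
The frame scales by 2411/1555 = 1.5505; 1399.50 × 1.5505 ≈ 2169.90 px.

2170 px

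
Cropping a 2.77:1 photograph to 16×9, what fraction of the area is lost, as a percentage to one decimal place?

Going from 2.77:1 to 16×9 means cutting width while keeping height.
Fraction kept = (1.778)/(2.770) ≈ 64.18%, so 35.82% is lost.

35.8%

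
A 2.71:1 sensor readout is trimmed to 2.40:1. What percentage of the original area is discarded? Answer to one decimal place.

Going from 2.71:1 to 2.40:1 means cutting width while keeping height.
(2.400)/(2.710) ≈ 0.886 of the area survives, leaving 11.44% discarded.

11.4%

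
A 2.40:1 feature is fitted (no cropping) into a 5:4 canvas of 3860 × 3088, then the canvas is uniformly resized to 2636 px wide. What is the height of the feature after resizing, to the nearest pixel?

1098 px

At 3860×3088 the feature is width-limited, so height = 3860 / 2.400 ≈ 1608.33 px.
The frame scales by 2636/3860 = 0.6829; 1608.33 × 0.6829 ≈ 1098.33 px.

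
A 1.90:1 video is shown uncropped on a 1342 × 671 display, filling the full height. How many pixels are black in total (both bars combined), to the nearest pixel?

The video is 671 × 1.900 ≈ 1274.9000 px wide.
Black = 1342 − 1274.9000 = 67.1000 px.
Bar area = 67.1000 × 671 ≈ 45024 px.

45024 pixels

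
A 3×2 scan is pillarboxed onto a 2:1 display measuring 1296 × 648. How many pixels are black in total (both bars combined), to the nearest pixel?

3×2 (1.500) < 2:1 (2.000), so the scan fills the height.
That makes the image 972.0000 px wide (648 × 3/2).
Black = 1296 − 972.0000 = 324.0000 px.
Across the 648-px span: 324.0000 × 648 ≈ 209952 px.

209952 pixels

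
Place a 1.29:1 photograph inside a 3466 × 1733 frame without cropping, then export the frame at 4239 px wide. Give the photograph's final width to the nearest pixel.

Fitted into 3466×1733, the photograph spans the height; its width is 1733 × 1.290 ≈ 2235.57 px.
Resizing to 4239 px wide multiplies everything by 1.2230: 2235.57 → 2734.16 px.

2734 px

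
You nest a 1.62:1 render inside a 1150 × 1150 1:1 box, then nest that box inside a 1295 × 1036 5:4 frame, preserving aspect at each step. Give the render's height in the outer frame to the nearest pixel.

640 px

Inside the 1150×1150 canvas the render is width-limited at 1150.00 × 709.88.
The 1:1 canvas is height-limited in 1295×1036, giving 1036.00 × 1036.00; scale factor 0.9009.
So the render's height is 709.88 × 0.9009 ≈ 639.51.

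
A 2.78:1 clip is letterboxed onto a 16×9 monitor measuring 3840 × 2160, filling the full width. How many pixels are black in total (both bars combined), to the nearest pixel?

Content height = 3840 / 2.780 ≈ 1381.2950 px.
Leftover height: 2160 − 1381.2950 = 778.7050 px.
Bar area = 778.7050 × 3840 ≈ 2990227 px.

2990227 pixels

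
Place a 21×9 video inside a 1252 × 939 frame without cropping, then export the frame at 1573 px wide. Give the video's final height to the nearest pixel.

674 px

In the 1252×939 frame the video fills the width: height = 1252 × 9/21 ≈ 536.57 px.
Resizing to 1573 px wide multiplies everything by 1.2564: 536.57 → 674.14 px.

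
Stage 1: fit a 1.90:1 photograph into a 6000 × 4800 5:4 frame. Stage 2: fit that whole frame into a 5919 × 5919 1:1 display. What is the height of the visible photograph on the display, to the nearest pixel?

1.90:1 in 6000×4800: fills the width, so the photograph is 6000.00 × 3157.89.
5:4 in 5919×5919: fills the width, so the intermediate becomes 5919.00 × 4735.20 — a scale of ×0.9865.
The photograph scales with it: height 3157.89 × 0.9865 ≈ 3115.26.

3115 px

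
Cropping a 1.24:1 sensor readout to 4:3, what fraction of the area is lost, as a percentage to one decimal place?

The width stays; only height is cut (since 4:3 is wider than 1.24:1).
(1.240)/(1.333) ≈ 0.930 of the area survives, leaving 7.00% discarded.

7.0%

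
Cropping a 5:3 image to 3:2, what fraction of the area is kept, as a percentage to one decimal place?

90.0%

The height stays; only width is cut (since 3:2 is narrower than 5:3).
(1.500)/(1.667) ≈ 0.900 of the area survives.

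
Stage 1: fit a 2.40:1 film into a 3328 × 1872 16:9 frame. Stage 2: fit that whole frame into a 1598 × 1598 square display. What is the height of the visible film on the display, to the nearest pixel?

First fit — 2.40:1 into 3328×1872 spans the width: 3328.00 × 1386.67.
Second fit — the 16:9 canvas into 1598×1598 spans the width: 1598.00 × 898.88 (×0.4802 from 3328×1872).
Applying the same ×0.4802: 1386.67 → 665.83.

666 px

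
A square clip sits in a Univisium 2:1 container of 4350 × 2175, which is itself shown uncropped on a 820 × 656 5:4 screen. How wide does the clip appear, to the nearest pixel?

First fit — square into 4350×2175 spans the height: 2175.00 × 2175.00.
The Univisium 2:1 canvas is width-limited in 820×656, giving 820.00 × 410.00; scale factor 0.1885.
Applying the same ×0.1885: 2175.00 → 410.00.

410 px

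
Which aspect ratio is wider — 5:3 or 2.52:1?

2.52:1

5:3 = 1.667 and 2.52; 2.52 > 1.667.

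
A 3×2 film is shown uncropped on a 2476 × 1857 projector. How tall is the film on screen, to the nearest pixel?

1651 px

Since 1.500 > 1.333, the film is width-limited.
Content height = 2476 × 2/3 ≈ 1650.67 px.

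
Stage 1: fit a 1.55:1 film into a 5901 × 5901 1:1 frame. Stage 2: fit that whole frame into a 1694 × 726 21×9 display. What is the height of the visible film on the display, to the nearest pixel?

1.55:1 in 5901×5901: fills the width, so the film is 5901.00 × 3807.10.
1:1 in 1694×726: fills the height, so the intermediate becomes 726.00 × 726.00 — a scale of ×0.1230.
The film scales with it: height 3807.10 × 0.1230 ≈ 468.39.

468 px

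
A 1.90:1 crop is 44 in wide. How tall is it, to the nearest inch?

23 in

At 1.90:1, 44 / 1.900 ≈ 23.16.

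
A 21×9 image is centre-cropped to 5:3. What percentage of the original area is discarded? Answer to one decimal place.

28.6%

The height stays; only width is cut (since 5:3 is narrower than 21×9).
Fraction kept = (1.667)/(2.333) ≈ 71.43%, so 28.57% is lost.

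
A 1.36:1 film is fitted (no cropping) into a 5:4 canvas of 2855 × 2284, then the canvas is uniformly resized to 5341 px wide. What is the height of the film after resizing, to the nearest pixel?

In the 2855×2284 frame the film fills the width: height = 2855 / 1.360 ≈ 2099.26 px.
The frame scales by 5341/2855 = 1.8708; 2099.26 × 1.8708 ≈ 3927.21 px.

3927 px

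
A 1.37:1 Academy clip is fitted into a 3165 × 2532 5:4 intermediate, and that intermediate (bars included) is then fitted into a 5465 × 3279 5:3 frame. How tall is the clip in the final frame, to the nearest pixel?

2992 px

1.37:1 Academy in 3165×2532: fills the width, so the clip is 3165.00 × 2310.22.
The 5:4 canvas is height-limited in 5465×3279, giving 4098.75 × 3279.00; scale factor 1.2950.
The clip scales with it: height 2310.22 × 1.2950 ≈ 2991.79.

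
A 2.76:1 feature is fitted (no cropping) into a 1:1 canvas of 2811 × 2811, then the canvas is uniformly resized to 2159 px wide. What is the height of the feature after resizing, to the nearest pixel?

782 px

Fitted into 2811×2811, the feature spans the width; its height is 2811 / 2.760 ≈ 1018.48 px.
Scaling 2811 → 2159 is ×0.7681, so the height becomes 1018.48 × 0.7681 ≈ 782.25 px.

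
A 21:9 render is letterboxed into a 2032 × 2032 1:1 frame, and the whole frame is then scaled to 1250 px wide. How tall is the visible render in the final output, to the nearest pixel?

Fitted into 2032×2032, the render spans the width; its height is 2032 × 9/21 ≈ 870.86 px.
Resizing to 1250 px wide multiplies everything by 0.6152: 870.86 → 535.71 px.

536 px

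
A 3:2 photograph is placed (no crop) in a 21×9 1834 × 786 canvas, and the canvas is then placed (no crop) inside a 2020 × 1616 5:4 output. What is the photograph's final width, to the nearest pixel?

1299 px

Inside the 1834×786 canvas the photograph is height-limited at 1179.00 × 786.00.
Second fit — the 21×9 canvas into 2020×1616 spans the width: 2020.00 × 865.71 (×1.1014 from 1834×786).
The photograph scales with it: width 1179.00 × 1.1014 ≈ 1298.57.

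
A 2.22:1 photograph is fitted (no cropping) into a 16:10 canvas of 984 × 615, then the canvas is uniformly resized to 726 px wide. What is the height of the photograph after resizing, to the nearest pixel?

327 px

In the 984×615 frame the photograph fills the width: height = 984 / 2.220 ≈ 443.24 px.
Scaling 984 → 726 is ×0.7378, so the height becomes 443.24 × 0.7378 ≈ 327.03 px.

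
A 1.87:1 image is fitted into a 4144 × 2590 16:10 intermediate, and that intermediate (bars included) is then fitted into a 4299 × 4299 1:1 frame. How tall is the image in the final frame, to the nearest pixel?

2299 px

First fit — 1.87:1 into 4144×2590 spans the width: 4144.00 × 2216.04.
16:10 in 4299×4299: fills the width, so the intermediate becomes 4299.00 × 2686.88 — a scale of ×1.0374.
The image scales with it: height 2216.04 × 1.0374 ≈ 2298.93.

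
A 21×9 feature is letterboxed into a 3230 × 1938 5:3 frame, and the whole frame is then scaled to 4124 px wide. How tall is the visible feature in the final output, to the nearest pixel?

1767 px

At 3230×1938 the feature is width-limited, so height = 3230 × 9/21 ≈ 1384.29 px.
The frame scales by 4124/3230 = 1.2768; 1384.29 × 1.2768 ≈ 1767.43 px.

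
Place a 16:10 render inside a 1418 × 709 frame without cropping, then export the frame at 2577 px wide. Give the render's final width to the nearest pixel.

At 1418×709 the render is height-limited, so width = 709 × 16/10 ≈ 1134.40 px.
The frame scales by 2577/1418 = 1.8173; 1134.40 × 1.8173 ≈ 2061.60 px.

2062 px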